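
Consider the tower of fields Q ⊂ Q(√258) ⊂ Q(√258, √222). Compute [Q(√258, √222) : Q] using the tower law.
[Q(√258, √222) : Q] = 4

[Q(√258):Q] = 2 (min poly x^2 - 258, irreducible since 258 is squarefree > 1). For the top step, suppose √222 ∈ Q(√258), say √222 = c + d√258 with c, d ∈ Q. Squaring: 222 = c^2 + 258d^2 + 2cd√258. Since √258 ∉ Q this forces 2cd = 0. If d = 0 then √222 = c ∈ Q, contradicting 222 squarefree > 1. If c = 0 then 222 = 258d^2, so 258·222 = (258d)^2 is a perfect square in Q — but 258·222 = 57276 is not a perfect square (since 258 and 222 are distinct squarefree integers). Contradiction. Hence √222 ∉ Q(√258), so x^2 - 222 stays irreducible over Q(√258) and [Q(√258, √222) : Q(√258)] = 2. By the tower law, [Q(√258, √222) : Q] = 2 · 2 = 4.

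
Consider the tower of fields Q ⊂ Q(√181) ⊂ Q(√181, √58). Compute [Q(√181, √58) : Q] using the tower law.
[Q(√181, √58) : Q] = 4

[Q(√181):Q] = 2 (min poly x^2 - 181, irreducible since 181 is squarefree > 1). For the top step, suppose √58 ∈ Q(√181), say √58 = c + d√181 with c, d ∈ Q. Squaring: 58 = c^2 + 181d^2 + 2cd√181. Since √181 ∉ Q this forces 2cd = 0. If d = 0 then √58 = c ∈ Q, contradicting 58 squarefree > 1. If c = 0 then 58 = 181d^2, so 181·58 = (181d)^2 is a perfect square in Q — but 181·58 = 10498 is not a perfect square (since 181 and 58 are distinct squarefree integers). Contradiction. Hence √58 ∉ Q(√181), so x^2 - 58 stays irreducible over Q(√181) and [Q(√181, √58) : Q(√181)] = 2. By the tower law, [Q(√181, √58) : Q] = 2 · 2 = 4.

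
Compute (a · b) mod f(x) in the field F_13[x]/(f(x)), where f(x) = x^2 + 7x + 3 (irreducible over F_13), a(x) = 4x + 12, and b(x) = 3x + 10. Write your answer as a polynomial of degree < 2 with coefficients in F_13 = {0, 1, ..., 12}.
a · b ≡ 5x + 6 (mod f(x))

Multiply in F_13[x]: a(x)·b(x) = (4x + 12)·(3x + 10) = 12x^2 + 11x + 3. This has degree ≥ 2, so divide by f(x) over F_13: 12x^2 + 11x + 3 = (12)·(x^2 + 7x + 3) + (5x + 6). Hence a·b ≡ 5x + 6 (mod f). (F_13[x]/(f) is a field with 13^2 = 169 elements since f is irreducible of degree 2.)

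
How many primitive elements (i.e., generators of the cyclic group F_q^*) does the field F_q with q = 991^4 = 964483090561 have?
There are φ(964483090560) = 226271232000 primitive elements

F_q^* is cyclic of order q - 1 = 964483090560. A cyclic group of order m has exactly φ(m) generators. Here m = 964483090560 = 2^7 · 3^2 · 5 · 11 · 31 · 491041, so the number of primitive elements is φ(964483090560) = 226271232000.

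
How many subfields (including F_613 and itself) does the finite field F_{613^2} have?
F_{613^2} has 2 subfields

The subfields of F_{p^n} are exactly the fields F_{p^d} for d | n (each is the fixed field of the unique index-d subgroup of Gal(F_{p^n}/F_p) ≅ Z/nZ). The divisors of n = 2 are {1, 2}, giving 2 subfields: F_{613^1}, F_{613^2}.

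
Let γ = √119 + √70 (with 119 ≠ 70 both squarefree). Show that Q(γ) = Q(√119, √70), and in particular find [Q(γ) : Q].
[Q(γ) : Q] = 4 (equivalently, Q(γ) = Q(√119, √70))

Obviously Q(γ) ⊆ Q(√119, √70), and [Q(√119, √70):Q] = 4 (since 119, 70 are distinct squarefree integers > 1 with 8330 not a perfect square). To show equality we compute the minimal polynomial of γ. From γ = √119 + √70: γ^2 = 119 + 2√(8330) + 70 = 189 + 2√(8330), so γ^2 - 189 = 2√(8330); squaring, (γ^2 - 189)^2 = 4·8330, i.e. γ^4 - 378γ^2 + 35721 - 33320 = 0, i.e. γ^4 - 378γ^2 + 2401 = 0. So γ is a root of x^4 - 378x^2 + 2401. This polynomial is irreducible over Q: it has no rational root (each ±√119 ± √70 is irrational), and any factorization into two quadratics over Q would force √(8330) ∈ Q (pairing opposite roots) or √119, √70 ∈ Q (other pairings), all impossible. Hence [Q(γ):Q] = 4 = [Q(√119, √70):Q], so Q(γ) = Q(√119, √70).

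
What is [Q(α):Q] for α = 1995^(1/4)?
[Q(α):Q] = 4

α is a root of x^4 - 1995. By Eisenstein's criterion at the prime p = 3 (which divides the constant term 1995 but p^2 = 9 does not, since 1995 is squarefree), x^4 - 1995 is irreducible over Q. Hence [Q(α):Q] = 4.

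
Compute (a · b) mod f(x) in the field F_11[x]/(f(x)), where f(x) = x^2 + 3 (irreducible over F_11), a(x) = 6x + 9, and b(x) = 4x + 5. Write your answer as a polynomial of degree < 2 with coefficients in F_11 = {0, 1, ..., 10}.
a · b ≡ 6 (mod f(x))

Multiply in F_11[x]: a(x)·b(x) = (6x + 9)·(4x + 5) = 2x^2 + 1. This has degree ≥ 2, so divide by f(x) over F_11: 2x^2 + 1 = (2)·(x^2 + 3) + (6). Hence a·b ≡ 6 (mod f). (F_11[x]/(f) is a field with 11^2 = 121 elements since f is irreducible of degree 2.)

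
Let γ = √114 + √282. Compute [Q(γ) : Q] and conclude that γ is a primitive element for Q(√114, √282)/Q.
[Q(γ) : Q] = 4 (equivalently, Q(γ) = Q(√114, √282))

Obviously Q(γ) ⊆ Q(√114, √282), and [Q(√114, √282):Q] = 4 (since 114, 282 are distinct squarefree integers > 1 with 32148 not a perfect square). To show equality we compute the minimal polynomial of γ. From γ = √114 + √282: γ^2 = 114 + 2√(32148) + 282 = 396 + 2√(32148), so γ^2 - 396 = 2√(32148); squaring, (γ^2 - 396)^2 = 4·32148, i.e. γ^4 - 792γ^2 + 156816 - 128592 = 0, i.e. γ^4 - 792γ^2 + 28224 = 0. So γ is a root of x^4 - 792x^2 + 28224. This polynomial is irreducible over Q: it has no rational root (each ±√114 ± √282 is irrational), and any factorization into two quadratics over Q would force √(32148) ∈ Q (pairing opposite roots) or √114, √282 ∈ Q (other pairings), all impossible. Hence [Q(γ):Q] = 4 = [Q(√114, √282):Q], so Q(γ) = Q(√114, √282).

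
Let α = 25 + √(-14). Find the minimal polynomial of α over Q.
m_α(x) = x^2 - 50x + 639

From α - 25 = √(-14), squaring gives (α - 25)^2 = -14, i.e. α^2 - 50α + 625 = -14, so α^2 - 50α + 639 = 0. The discriminant of x^2 - 50x + 639 is (-50)^2 - 4·(639) = 2500 - 2556 = -56, and 4·(-14) is not a perfect square in Q since -14 is squarefree and ≠ 1. Hence x^2 - 50x + 639 is irreducible over Q and is the minimal polynomial of α.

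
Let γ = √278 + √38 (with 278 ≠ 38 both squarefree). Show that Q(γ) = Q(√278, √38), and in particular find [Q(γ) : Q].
[Q(γ) : Q] = 4 (equivalently, Q(γ) = Q(√278, √38))

Obviously Q(γ) ⊆ Q(√278, √38), and [Q(√278, √38):Q] = 4 (since 278, 38 are distinct squarefree integers > 1 with 10564 not a perfect square). To show equality we compute the minimal polynomial of γ. From γ = √278 + √38: γ^2 = 278 + 2√(10564) + 38 = 316 + 2√(10564), so γ^2 - 316 = 2√(10564); squaring, (γ^2 - 316)^2 = 4·10564, i.e. γ^4 - 632γ^2 + 99856 - 42256 = 0, i.e. γ^4 - 632γ^2 + 57600 = 0. So γ is a root of x^4 - 632x^2 + 57600. This polynomial is irreducible over Q: it has no rational root (each ±√278 ± √38 is irrational), and any factorization into two quadratics over Q would force √(10564) ∈ Q (pairing opposite roots) or √278, √38 ∈ Q (other pairings), all impossible. Hence [Q(γ):Q] = 4 = [Q(√278, √38):Q], so Q(γ) = Q(√278, √38).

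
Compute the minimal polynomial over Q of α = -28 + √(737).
m_α(x) = x^2 + 56x + 47

From α + 28 = √(737), squaring gives (α + 28)^2 = 737, i.e. α^2 + 56α + 784 = 737, so α^2 + 56α + 47 = 0. The discriminant of x^2 + 56x + 47 is (56)^2 - 4·(47) = 3136 - 188 = 2948, and 4·(737) is not a perfect square in Q since 737 is squarefree and ≠ 1. Hence x^2 + 56x + 47 is irreducible over Q and is the minimal polynomial of α.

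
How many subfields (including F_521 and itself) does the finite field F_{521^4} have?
F_{521^4} has 3 subfields

The subfields of F_{p^n} are exactly the fields F_{p^d} for d | n (each is the fixed field of the unique index-d subgroup of Gal(F_{p^n}/F_p) ≅ Z/nZ). The divisors of n = 4 are {1, 2, 4}, giving 3 subfields: F_{521^1}, F_{521^2}, F_{521^4}.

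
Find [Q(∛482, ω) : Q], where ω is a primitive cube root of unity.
[Q(∛482, ω) : Q] = 6

[Q(∛482):Q] = 3 (min poly x^3 - 482, irreducible since 482 is not a perfect cube). [Q(ω):Q] = 2 (min poly x^2 + x + 1). Since Q(∛482) ⊂ R and ω ∉ R, we have ω ∉ Q(∛482), so x^2 + x + 1 remains irreducible over Q(∛482) and [Q(∛482, ω) : Q(∛482)] = 2. By the tower law, [Q(∛482, ω) : Q] = 3 · 2 = 6. (In fact Q(∛482, ω) is the splitting field of x^3 - 482 over Q.)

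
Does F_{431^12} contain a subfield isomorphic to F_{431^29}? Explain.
No: F_{431^29} is not a subfield of F_{431^12}

F_{p^m} embeds in F_{p^n} iff m | n. Here 29 ∤ 12 (since 12 = 0·29 + 12 with remainder 12 ≠ 0), so F_{431^29} is not a subfield of F_{431^12}. Equivalently: if it were, the tower law would give 29 = [F_{431^29}:F_431] dividing [F_{431^12}:F_431] = 12, contradiction.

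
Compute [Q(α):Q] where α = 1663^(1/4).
[Q(α):Q] = 4

α is a root of x^4 - 1663. By Eisenstein's criterion at the prime p = 1663 (which divides the constant term 1663 but p^2 = 2765569 does not, since 1663 is squarefree), x^4 - 1663 is irreducible over Q. Hence [Q(α):Q] = 4.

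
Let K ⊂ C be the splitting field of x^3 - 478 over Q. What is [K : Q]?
[K : Q] = 6

The roots of x^3 - 478 are ∛478, ω∛478, ω^2∛478 where ω = e^(2πi/3) is a primitive cube root of unity, so K = Q(∛478, ω). Now [Q(∛478):Q] = 3 (since 478 is not a perfect cube, x^3 - 478 is irreducible) and [Q(ω):Q] = 2. Both 2 and 3 divide [K:Q], and [K:Q] ≤ 3·2 = 6, so [K:Q] = 6. (Equivalently: Q(∛478) ⊂ R but ω ∉ R, so [K : Q(∛478)] = 2.)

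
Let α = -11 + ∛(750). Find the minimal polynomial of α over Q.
m_α(x) = x^3 + 33x^2 + 363x + 581

Set β = α + 11 = ∛(750), so β^3 = 750. Then (α + 11)^3 - 750 = 0, i.e. α is a root of g(x) = (x + 11)^3 - 750 = x^3 + 33x^2 + 363x + 581. Since g(x) = h(x + 11) where h(x) = x^3 - 750, and h is irreducible over Q (because 750 is not a perfect cube, so h has no rational root, and a monic cubic with no rational root is irreducible), g is also irreducible (irreducibility is preserved under the substitution x → x + 11). Hence m_α(x) = x^3 + 33x^2 + 363x + 581.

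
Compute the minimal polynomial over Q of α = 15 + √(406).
m_α(x) = x^2 - 30x - 181

From α - 15 = √(406), squaring gives (α - 15)^2 = 406, i.e. α^2 - 30α + 225 = 406, so α^2 - 30α - 181 = 0. The discriminant of x^2 - 30x - 181 is (-30)^2 - 4·(-181) = 900 + 724 = 1624, and 4·(406) is not a perfect square in Q since 406 is squarefree and ≠ 1. Hence x^2 - 30x - 181 is irreducible over Q and is the minimal polynomial of α.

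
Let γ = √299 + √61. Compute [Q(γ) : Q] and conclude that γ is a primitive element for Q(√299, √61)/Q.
[Q(γ) : Q] = 4 (equivalently, Q(γ) = Q(√299, √61))

Obviously Q(γ) ⊆ Q(√299, √61), and [Q(√299, √61):Q] = 4 (since 299, 61 are distinct squarefree integers > 1 with 18239 not a perfect square). To show equality we compute the minimal polynomial of γ. From γ = √299 + √61: γ^2 = 299 + 2√(18239) + 61 = 360 + 2√(18239), so γ^2 - 360 = 2√(18239); squaring, (γ^2 - 360)^2 = 4·18239, i.e. γ^4 - 720γ^2 + 129600 - 72956 = 0, i.e. γ^4 - 720γ^2 + 56644 = 0. So γ is a root of x^4 - 720x^2 + 56644. This polynomial is irreducible over Q: it has no rational root (each ±√299 ± √61 is irrational), and any factorization into two quadratics over Q would force √(18239) ∈ Q (pairing opposite roots) or √299, √61 ∈ Q (other pairings), all impossible. Hence [Q(γ):Q] = 4 = [Q(√299, √61):Q], so Q(γ) = Q(√299, √61).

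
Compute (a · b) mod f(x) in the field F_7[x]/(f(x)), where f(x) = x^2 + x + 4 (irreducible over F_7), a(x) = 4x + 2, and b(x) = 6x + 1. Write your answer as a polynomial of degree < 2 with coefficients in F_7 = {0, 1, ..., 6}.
a · b ≡ 6x + 4 (mod f(x))

Multiply in F_7[x]: a(x)·b(x) = (4x + 2)·(6x + 1) = 3x^2 + 2x + 2. This has degree ≥ 2, so divide by f(x) over F_7: 3x^2 + 2x + 2 = (3)·(x^2 + x + 4) + (6x + 4). Hence a·b ≡ 6x + 4 (mod f). (F_7[x]/(f) is a field with 7^2 = 49 elements since f is irreducible of degree 2.)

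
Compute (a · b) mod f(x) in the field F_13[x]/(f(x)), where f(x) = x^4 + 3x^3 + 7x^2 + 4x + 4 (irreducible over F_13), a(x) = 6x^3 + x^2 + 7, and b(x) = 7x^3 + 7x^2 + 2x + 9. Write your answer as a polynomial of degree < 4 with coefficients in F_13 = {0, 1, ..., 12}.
a · b ≡ 10x^3 + 12x^2 + 4x + 5 (mod f(x))

Multiply in F_13[x]: a(x)·b(x) = (6x^3 + x^2 + 7)·(7x^3 + 7x^2 + 2x + 9) = 3x^6 + 10x^5 + 6x^4 + x^3 + 6x^2 + x + 11. This has degree ≥ 4, so divide by f(x) over F_13: 3x^6 + 10x^5 + 6x^4 + x^3 + 6x^2 + x + 11 = (3x^2 + x + 8)·(x^4 + 3x^3 + 7x^2 + 4x + 4) + (10x^3 + 12x^2 + 4x + 5). Hence a·b ≡ 10x^3 + 12x^2 + 4x + 5 (mod f). (F_13[x]/(f) is a field with 13^4 = 28561 elements since f is irreducible of degree 4.)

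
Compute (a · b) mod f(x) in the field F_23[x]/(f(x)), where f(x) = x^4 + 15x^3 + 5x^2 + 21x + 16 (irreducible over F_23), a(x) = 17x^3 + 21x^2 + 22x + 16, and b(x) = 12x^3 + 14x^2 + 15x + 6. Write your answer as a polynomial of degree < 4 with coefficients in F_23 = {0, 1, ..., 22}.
a · b ≡ 17x^2 + 4x + 18 (mod f(x))

Multiply in F_23[x]: a(x)·b(x) = (17x^3 + 21x^2 + 22x + 16)·(12x^3 + 14x^2 + 15x + 6) = 20x^6 + 7x^5 + 8x^4 + 20x^3 + 13x^2 + 4x + 4. This has degree ≥ 4, so divide by f(x) over F_23: 20x^6 + 7x^5 + 8x^4 + 20x^3 + 13x^2 + 4x + 4 = (20x^2 + 6x + 2)·(x^4 + 15x^3 + 5x^2 + 21x + 16) + (17x^2 + 4x + 18). Hence a·b ≡ 17x^2 + 4x + 18 (mod f). (F_23[x]/(f) is a field with 23^4 = 279841 elements since f is irreducible of degree 4.)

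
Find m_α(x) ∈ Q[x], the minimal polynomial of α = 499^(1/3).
m_α(x) = x^3 - 499

α satisfies α^3 = 499, so x^3 - 499 annihilates α. By the rational root test, a rational root p/q (in lowest terms) of x^3 - 499 would satisfy p^3 = 499 q^3, forcing q = 1 and p^3 = 499; but 499 is not a perfect cube, contradiction. A monic cubic over Q with no rational root is irreducible (any nontrivial factorization would include a linear factor). Hence x^3 - 499 is the minimal polynomial of α, and in particular [Q(α):Q] = 3.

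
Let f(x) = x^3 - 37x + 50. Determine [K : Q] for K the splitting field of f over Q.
[K : Q] = 6

By the rational root test, any rational root of the monic integer polynomial f(x) = x^3 - 37x + 50 must be an integer dividing the constant term 50, i.e. one of ±{1, 2, 5, 10, 25, 50}. Evaluating: f(1) = 14, f(-1) = 86, f(2) = -16, f(-2) = 116, f(5) = -10, f(-5) = 110, f(10) = 680, f(-10) = -580, f(25) = 14750, f(-25) = -14650, f(50) = 123200, f(-50) = -123100; none is 0, so f has no rational root and is therefore irreducible over Q (a cubic with no linear factor over a field is irreducible). For an irreducible cubic, the Galois group is A_3 or S_3 according as the discriminant disc(f) = -4a^3 - 27b^2 = -4·(-37)^3 - 27·(50)^2 = 135112 is or is not a square in Q. Here disc(f) = 135112 is not a perfect square in Q, so the Galois group of f over Q is not contained in A_3 and must be all of S_3. The splitting field has degree |S_3| = 6 over Q, so [K : Q] = 6.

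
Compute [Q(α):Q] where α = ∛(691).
[Q(α):Q] = 3

The minimal polynomial of α is x^3 - 691, irreducible over Q since 691 is not a perfect cube (so x^3 - 691 has no rational root). Hence [Q(α):Q] = deg(m_α) = 3.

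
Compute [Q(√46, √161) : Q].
[Q(√46, √161) : Q] = 4

[Q(√46):Q] = 2 (min poly x^2 - 46, irreducible since 46 is squarefree > 1). For the top step, suppose √161 ∈ Q(√46), say √161 = c + d√46 with c, d ∈ Q. Squaring: 161 = c^2 + 46d^2 + 2cd√46. Since √46 ∉ Q this forces 2cd = 0. If d = 0 then √161 = c ∈ Q, contradicting 161 squarefree > 1. If c = 0 then 161 = 46d^2, so 46·161 = (46d)^2 is a perfect square in Q — but 46·161 = 7406 is not a perfect square (since 46 and 161 are distinct squarefree integers). Contradiction. Hence √161 ∉ Q(√46), so x^2 - 161 stays irreducible over Q(√46) and [Q(√46, √161) : Q(√46)] = 2. By the tower law, [Q(√46, √161) : Q] = 2 · 2 = 4.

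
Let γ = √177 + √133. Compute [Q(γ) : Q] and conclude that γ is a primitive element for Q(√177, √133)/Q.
[Q(γ) : Q] = 4 (equivalently, Q(γ) = Q(√177, √133))

Obviously Q(γ) ⊆ Q(√177, √133), and [Q(√177, √133):Q] = 4 (since 177, 133 are distinct squarefree integers > 1 with 23541 not a perfect square). To show equality we compute the minimal polynomial of γ. From γ = √177 + √133: γ^2 = 177 + 2√(23541) + 133 = 310 + 2√(23541), so γ^2 - 310 = 2√(23541); squaring, (γ^2 - 310)^2 = 4·23541, i.e. γ^4 - 620γ^2 + 96100 - 94164 = 0, i.e. γ^4 - 620γ^2 + 1936 = 0. So γ is a root of x^4 - 620x^2 + 1936. This polynomial is irreducible over Q: it has no rational root (each ±√177 ± √133 is irrational), and any factorization into two quadratics over Q would force √(23541) ∈ Q (pairing opposite roots) or √177, √133 ∈ Q (other pairings), all impossible. Hence [Q(γ):Q] = 4 = [Q(√177, √133):Q], so Q(γ) = Q(√177, √133).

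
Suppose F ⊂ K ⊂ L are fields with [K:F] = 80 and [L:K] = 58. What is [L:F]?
[L:F] = 4640

The tower law says that for any tower of field extensions F ⊂ K ⊂ L with finite degrees, [L:F] = [L:K] · [K:F]. Here this gives [L:F] = 58 · 80 = 4640.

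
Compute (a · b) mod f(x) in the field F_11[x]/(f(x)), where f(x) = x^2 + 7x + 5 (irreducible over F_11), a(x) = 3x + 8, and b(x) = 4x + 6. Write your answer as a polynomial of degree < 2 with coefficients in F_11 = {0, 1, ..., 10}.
a · b ≡ 10x + 10 (mod f(x))

Multiply in F_11[x]: a(x)·b(x) = (3x + 8)·(4x + 6) = x^2 + 6x + 4. This has degree ≥ 2, so divide by f(x) over F_11: x^2 + 6x + 4 = (1)·(x^2 + 7x + 5) + (10x + 10). Hence a·b ≡ 10x + 10 (mod f). (F_11[x]/(f) is a field with 11^2 = 121 elements since f is irreducible of degree 2.)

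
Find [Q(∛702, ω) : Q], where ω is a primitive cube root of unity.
[Q(∛702, ω) : Q] = 6

[Q(∛702):Q] = 3 (min poly x^3 - 702, irreducible since 702 is not a perfect cube). [Q(ω):Q] = 2 (min poly x^2 + x + 1). Since Q(∛702) ⊂ R and ω ∉ R, we have ω ∉ Q(∛702), so x^2 + x + 1 remains irreducible over Q(∛702) and [Q(∛702, ω) : Q(∛702)] = 2. By the tower law, [Q(∛702, ω) : Q] = 3 · 2 = 6. (In fact Q(∛702, ω) is the splitting field of x^3 - 702 over Q.)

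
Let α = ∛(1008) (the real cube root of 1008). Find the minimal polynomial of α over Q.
m_α(x) = x^3 - 1008

α satisfies α^3 = 1008, so x^3 - 1008 annihilates α. By the rational root test, a rational root p/q (in lowest terms) of x^3 - 1008 would satisfy p^3 = 1008 q^3, forcing q = 1 and p^3 = 1008; but 1008 is not a perfect cube, contradiction. A monic cubic over Q with no rational root is irreducible (any nontrivial factorization would include a linear factor). Hence x^3 - 1008 is the minimal polynomial of α, and in particular [Q(α):Q] = 3.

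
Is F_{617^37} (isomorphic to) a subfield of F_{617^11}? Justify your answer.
No: F_{617^37} is not a subfield of F_{617^11}

F_{p^m} embeds in F_{p^n} iff m | n. Here 37 ∤ 11 (since 11 = 0·37 + 11 with remainder 11 ≠ 0), so F_{617^37} is not a subfield of F_{617^11}. Equivalently: if it were, the tower law would give 37 = [F_{617^37}:F_617] dividing [F_{617^11}:F_617] = 11, contradiction.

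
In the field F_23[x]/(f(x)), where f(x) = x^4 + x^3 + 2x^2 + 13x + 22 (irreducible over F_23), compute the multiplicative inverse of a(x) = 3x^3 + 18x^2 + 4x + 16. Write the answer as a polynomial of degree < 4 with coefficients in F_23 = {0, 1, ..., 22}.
a(x)^(-1) ≡ 11x^3 + 2x^2 + 12x + 22 (mod f(x))

Since f is irreducible over F_23, F_23[x]/(f) is a field and a(x) ≠ 0 has an inverse. Apply the extended Euclidean algorithm to f(x) and a(x) in F_23[x]: f(x) = (8x + 6)·a(x) + (22x + 18);  a(x) = (20x^2 + 20x + 11)·(22x + 18) + (2). The last nonzero remainder is the constant 2 = gcd(f, a) in F_23. Back-substituting through the division chain expresses 2 = s(x)·a(x) + t(x)·f(x) with s(x) ≡ 22x^3 + 4x^2 + x + 21 (mod f), so (22x^3 + 4x^2 + x + 21)·a(x) ≡ 2 (mod f). Multiplying by 2^(-1) ≡ 12 in F_23 gives a(x)^(-1) ≡ 12·(22x^3 + 4x^2 + x + 21) ≡ 11x^3 + 2x^2 + 12x + 22 (mod f). Check: (3x^3 + 18x^2 + 4x + 16)·(11x^3 + 2x^2 + 12x + 22) = 10x^6 + 20x^5 + x^4 + 6x^3 + 16x^2 + 4x + 7 ≡ 1 (mod x^4 + x^3 + 2x^2 + 13x + 22).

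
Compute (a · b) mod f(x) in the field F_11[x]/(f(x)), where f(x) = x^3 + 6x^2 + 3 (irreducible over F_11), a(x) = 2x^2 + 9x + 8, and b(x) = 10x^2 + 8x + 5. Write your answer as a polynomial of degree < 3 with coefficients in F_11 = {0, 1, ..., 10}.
a · b ≡ 4x^2 + 5x + 5 (mod f(x))

Multiply in F_11[x]: a(x)·b(x) = (2x^2 + 9x + 8)·(10x^2 + 8x + 5) = 9x^4 + 7x^3 + 8x^2 + 10x + 7. This has degree ≥ 3, so divide by f(x) over F_11: 9x^4 + 7x^3 + 8x^2 + 10x + 7 = (9x + 8)·(x^3 + 6x^2 + 3) + (4x^2 + 5x + 5). Hence a·b ≡ 4x^2 + 5x + 5 (mod f). (F_11[x]/(f) is a field with 11^3 = 1331 elements since f is irreducible of degree 3.)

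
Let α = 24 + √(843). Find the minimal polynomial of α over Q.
m_α(x) = x^2 - 48x - 267

From α - 24 = √(843), squaring gives (α - 24)^2 = 843, i.e. α^2 - 48α + 576 = 843, so α^2 - 48α - 267 = 0. The discriminant of x^2 - 48x - 267 is (-48)^2 - 4·(-267) = 2304 + 1068 = 3372, and 4·(843) is not a perfect square in Q since 843 is squarefree and ≠ 1. Hence x^2 - 48x - 267 is irreducible over Q and is the minimal polynomial of α.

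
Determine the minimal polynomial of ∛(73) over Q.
m_α(x) = x^3 - 73

α satisfies α^3 = 73, so x^3 - 73 annihilates α. By the rational root test, a rational root p/q (in lowest terms) of x^3 - 73 would satisfy p^3 = 73 q^3, forcing q = 1 and p^3 = 73; but 73 is not a perfect cube, contradiction. A monic cubic over Q with no rational root is irreducible (any nontrivial factorization would include a linear factor). Hence x^3 - 73 is the minimal polynomial of α, and in particular [Q(α):Q] = 3.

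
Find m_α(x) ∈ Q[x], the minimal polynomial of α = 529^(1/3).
m_α(x) = x^3 - 529

α satisfies α^3 = 529, so x^3 - 529 annihilates α. By the rational root test, a rational root p/q (in lowest terms) of x^3 - 529 would satisfy p^3 = 529 q^3, forcing q = 1 and p^3 = 529; but 529 is not a perfect cube, contradiction. A monic cubic over Q with no rational root is irreducible (any nontrivial factorization would include a linear factor). Hence x^3 - 529 is the minimal polynomial of α, and in particular [Q(α):Q] = 3.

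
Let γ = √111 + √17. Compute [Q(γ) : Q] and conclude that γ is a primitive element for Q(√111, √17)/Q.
[Q(γ) : Q] = 4 (equivalently, Q(γ) = Q(√111, √17))

Obviously Q(γ) ⊆ Q(√111, √17), and [Q(√111, √17):Q] = 4 (since 111, 17 are distinct squarefree integers > 1 with 1887 not a perfect square). To show equality we compute the minimal polynomial of γ. From γ = √111 + √17: γ^2 = 111 + 2√(1887) + 17 = 128 + 2√(1887), so γ^2 - 128 = 2√(1887); squaring, (γ^2 - 128)^2 = 4·1887, i.e. γ^4 - 256γ^2 + 16384 - 7548 = 0, i.e. γ^4 - 256γ^2 + 8836 = 0. So γ is a root of x^4 - 256x^2 + 8836. This polynomial is irreducible over Q: it has no rational root (each ±√111 ± √17 is irrational), and any factorization into two quadratics over Q would force √(1887) ∈ Q (pairing opposite roots) or √111, √17 ∈ Q (other pairings), all impossible. Hence [Q(γ):Q] = 4 = [Q(√111, √17):Q], so Q(γ) = Q(√111, √17).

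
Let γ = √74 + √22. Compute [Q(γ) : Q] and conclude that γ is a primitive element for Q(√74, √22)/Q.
[Q(γ) : Q] = 4 (equivalently, Q(γ) = Q(√74, √22))

Obviously Q(γ) ⊆ Q(√74, √22), and [Q(√74, √22):Q] = 4 (since 74, 22 are distinct squarefree integers > 1 with 1628 not a perfect square). To show equality we compute the minimal polynomial of γ. From γ = √74 + √22: γ^2 = 74 + 2√(1628) + 22 = 96 + 2√(1628), so γ^2 - 96 = 2√(1628); squaring, (γ^2 - 96)^2 = 4·1628, i.e. γ^4 - 192γ^2 + 9216 - 6512 = 0, i.e. γ^4 - 192γ^2 + 2704 = 0. So γ is a root of x^4 - 192x^2 + 2704. This polynomial is irreducible over Q: it has no rational root (each ±√74 ± √22 is irrational), and any factorization into two quadratics over Q would force √(1628) ∈ Q (pairing opposite roots) or √74, √22 ∈ Q (other pairings), all impossible. Hence [Q(γ):Q] = 4 = [Q(√74, √22):Q], so Q(γ) = Q(√74, √22).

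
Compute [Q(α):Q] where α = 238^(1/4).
[Q(α):Q] = 4

α is a root of x^4 - 238. By Eisenstein's criterion at the prime p = 2 (which divides the constant term 238 but p^2 = 4 does not, since 238 is squarefree), x^4 - 238 is irreducible over Q. Hence [Q(α):Q] = 4.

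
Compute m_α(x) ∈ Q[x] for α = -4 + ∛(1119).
m_α(x) = x^3 + 12x^2 + 48x - 1055

Set β = α + 4 = ∛(1119), so β^3 = 1119. Then (α + 4)^3 - 1119 = 0, i.e. α is a root of g(x) = (x + 4)^3 - 1119 = x^3 + 12x^2 + 48x - 1055. Since g(x) = h(x + 4) where h(x) = x^3 - 1119, and h is irreducible over Q (because 1119 is not a perfect cube, so h has no rational root, and a monic cubic with no rational root is irreducible), g is also irreducible (irreducibility is preserved under the substitution x → x + 4). Hence m_α(x) = x^3 + 12x^2 + 48x - 1055.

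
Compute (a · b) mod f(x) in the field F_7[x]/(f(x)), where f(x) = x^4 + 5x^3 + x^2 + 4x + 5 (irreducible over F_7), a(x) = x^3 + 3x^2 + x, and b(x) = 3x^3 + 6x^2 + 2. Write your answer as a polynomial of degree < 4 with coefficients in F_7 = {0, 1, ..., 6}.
a · b ≡ 4x^3 + x^2 + 1 (mod f(x))

Multiply in F_7[x]: a(x)·b(x) = (x^3 + 3x^2 + x)·(3x^3 + 6x^2 + 2) = 3x^6 + x^5 + x^3 + 6x^2 + 2x. This has degree ≥ 4, so divide by f(x) over F_7: 3x^6 + x^5 + x^3 + 6x^2 + 2x = (3x^2 + 4)·(x^4 + 5x^3 + x^2 + 4x + 5) + (4x^3 + x^2 + 1). Hence a·b ≡ 4x^3 + x^2 + 1 (mod f). (F_7[x]/(f) is a field with 7^4 = 2401 elements since f is irreducible of degree 4.)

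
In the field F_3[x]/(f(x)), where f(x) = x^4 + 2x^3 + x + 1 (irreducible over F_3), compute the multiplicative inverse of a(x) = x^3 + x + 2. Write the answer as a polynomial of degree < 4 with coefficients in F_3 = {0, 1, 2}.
a(x)^(-1) ≡ x^3 + 2x + 1 (mod f(x))

Since f is irreducible over F_3, F_3[x]/(f) is a field and a(x) ≠ 0 has an inverse. Apply the extended Euclidean algorithm to f(x) and a(x) in F_3[x]: f(x) = (x + 2)·a(x) + (2x^2);  a(x) = (2x)·(2x^2) + (x + 2);  (2x^2) = (2x + 2)·(x + 2) + (2). The last nonzero remainder is the constant 2 = gcd(f, a) in F_3. Back-substituting through the division chain expresses 2 = s(x)·a(x) + t(x)·f(x) with s(x) ≡ 2x^3 + x + 2 (mod f), so (2x^3 + x + 2)·a(x) ≡ 2 (mod f). Multiplying by 2^(-1) ≡ 2 in F_3 gives a(x)^(-1) ≡ 2·(2x^3 + x + 2) ≡ x^3 + 2x + 1 (mod f). Check: (x^3 + x + 2)·(x^3 + 2x + 1) = x^6 + 2x^2 + 2x + 2 ≡ 1 (mod x^4 + 2x^3 + x + 1).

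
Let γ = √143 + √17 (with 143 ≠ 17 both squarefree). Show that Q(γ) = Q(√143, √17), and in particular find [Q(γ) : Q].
[Q(γ) : Q] = 4 (equivalently, Q(γ) = Q(√143, √17))

Obviously Q(γ) ⊆ Q(√143, √17), and [Q(√143, √17):Q] = 4 (since 143, 17 are distinct squarefree integers > 1 with 2431 not a perfect square). To show equality we compute the minimal polynomial of γ. From γ = √143 + √17: γ^2 = 143 + 2√(2431) + 17 = 160 + 2√(2431), so γ^2 - 160 = 2√(2431); squaring, (γ^2 - 160)^2 = 4·2431, i.e. γ^4 - 320γ^2 + 25600 - 9724 = 0, i.e. γ^4 - 320γ^2 + 15876 = 0. So γ is a root of x^4 - 320x^2 + 15876. This polynomial is irreducible over Q: it has no rational root (each ±√143 ± √17 is irrational), and any factorization into two quadratics over Q would force √(2431) ∈ Q (pairing opposite roots) or √143, √17 ∈ Q (other pairings), all impossible. Hence [Q(γ):Q] = 4 = [Q(√143, √17):Q], so Q(γ) = Q(√143, √17).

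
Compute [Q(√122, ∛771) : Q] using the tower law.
[Q(√122, ∛771) : Q] = 6

Let L = Q(√122, ∛771). Since Q(√122) ⊂ L and [Q(√122):Q] = 2, the tower law gives 2 | [L:Q]. Likewise Q(∛771) ⊂ L with [Q(∛771):Q] = 3 (because 771 is not a perfect cube), so 3 | [L:Q]. As gcd(2,3) = 1, [L:Q] is divisible by 6. Conversely L is generated over Q by √122 and ∛771, so [L:Q] ≤ 2·3 = 6. Therefore [Q(√122, ∛771) : Q] = 6.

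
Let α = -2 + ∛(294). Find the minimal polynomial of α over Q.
m_α(x) = x^3 + 6x^2 + 12x - 286

Set β = α + 2 = ∛(294), so β^3 = 294. Then (α + 2)^3 - 294 = 0, i.e. α is a root of g(x) = (x + 2)^3 - 294 = x^3 + 6x^2 + 12x - 286. Since g(x) = h(x + 2) where h(x) = x^3 - 294, and h is irreducible over Q (because 294 is not a perfect cube, so h has no rational root, and a monic cubic with no rational root is irreducible), g is also irreducible (irreducibility is preserved under the substitution x → x + 2). Hence m_α(x) = x^3 + 6x^2 + 12x - 286.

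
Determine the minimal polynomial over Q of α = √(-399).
m_α(x) = x^2 + 399

α satisfies α^2 + 399 = 0, so x^2 + 399 annihilates α. Since d = -399 is squarefree and ≠ 1, it is not a perfect square in Q, so x^2 + 399 has no rational root and is therefore irreducible over Q (a degree-2 polynomial over a field is irreducible iff it has no root). Hence m_α(x) = x^2 + 399.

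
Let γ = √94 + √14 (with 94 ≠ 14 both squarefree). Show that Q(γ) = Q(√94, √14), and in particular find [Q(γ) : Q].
[Q(γ) : Q] = 4 (equivalently, Q(γ) = Q(√94, √14))

Obviously Q(γ) ⊆ Q(√94, √14), and [Q(√94, √14):Q] = 4 (since 94, 14 are distinct squarefree integers > 1 with 1316 not a perfect square). To show equality we compute the minimal polynomial of γ. From γ = √94 + √14: γ^2 = 94 + 2√(1316) + 14 = 108 + 2√(1316), so γ^2 - 108 = 2√(1316); squaring, (γ^2 - 108)^2 = 4·1316, i.e. γ^4 - 216γ^2 + 11664 - 5264 = 0, i.e. γ^4 - 216γ^2 + 6400 = 0. So γ is a root of x^4 - 216x^2 + 6400. This polynomial is irreducible over Q: it has no rational root (each ±√94 ± √14 is irrational), and any factorization into two quadratics over Q would force √(1316) ∈ Q (pairing opposite roots) or √94, √14 ∈ Q (other pairings), all impossible. Hence [Q(γ):Q] = 4 = [Q(√94, √14):Q], so Q(γ) = Q(√94, √14).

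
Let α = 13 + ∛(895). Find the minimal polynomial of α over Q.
m_α(x) = x^3 - 39x^2 + 507x - 3092

Set β = α - 13 = ∛(895), so β^3 = 895. Then (α - 13)^3 - 895 = 0, i.e. α is a root of g(x) = (x - 13)^3 - 895 = x^3 - 39x^2 + 507x - 3092. Since g(x) = h(x - 13) where h(x) = x^3 - 895, and h is irreducible over Q (because 895 is not a perfect cube, so h has no rational root, and a monic cubic with no rational root is irreducible), g is also irreducible (irreducibility is preserved under the substitution x → x - 13). Hence m_α(x) = x^3 - 39x^2 + 507x - 3092.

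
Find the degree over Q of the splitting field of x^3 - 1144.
[K : Q] = 6

The roots of x^3 - 1144 are ∛1144, ω∛1144, ω^2∛1144 where ω = e^(2πi/3) is a primitive cube root of unity, so K = Q(∛1144, ω). Now [Q(∛1144):Q] = 3 (since 1144 is not a perfect cube, x^3 - 1144 is irreducible) and [Q(ω):Q] = 2. Both 2 and 3 divide [K:Q], and [K:Q] ≤ 3·2 = 6, so [K:Q] = 6. (Equivalently: Q(∛1144) ⊂ R but ω ∉ R, so [K : Q(∛1144)] = 2.)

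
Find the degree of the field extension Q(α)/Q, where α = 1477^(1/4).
[Q(α):Q] = 4

α is a root of x^4 - 1477. By Eisenstein's criterion at the prime p = 7 (which divides the constant term 1477 but p^2 = 49 does not, since 1477 is squarefree), x^4 - 1477 is irreducible over Q. Hence [Q(α):Q] = 4.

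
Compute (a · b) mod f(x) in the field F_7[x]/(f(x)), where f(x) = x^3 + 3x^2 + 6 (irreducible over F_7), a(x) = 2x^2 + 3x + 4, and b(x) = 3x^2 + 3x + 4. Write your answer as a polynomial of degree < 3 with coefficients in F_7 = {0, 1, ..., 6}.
a · b ≡ 3x^2 + 2x + 6 (mod f(x))

Multiply in F_7[x]: a(x)·b(x) = (2x^2 + 3x + 4)·(3x^2 + 3x + 4) = 6x^4 + x^3 + x^2 + 3x + 2. This has degree ≥ 3, so divide by f(x) over F_7: 6x^4 + x^3 + x^2 + 3x + 2 = (6x + 4)·(x^3 + 3x^2 + 6) + (3x^2 + 2x + 6). Hence a·b ≡ 3x^2 + 2x + 6 (mod f). (F_7[x]/(f) is a field with 7^3 = 343 elements since f is irreducible of degree 3.)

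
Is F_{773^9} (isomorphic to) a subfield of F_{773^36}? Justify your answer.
Yes: F_{773^9} is a subfield of F_{773^36}

F_{p^m} embeds in F_{p^n} iff m | n (since F_{p^n} is the splitting field of x^(p^n) - x, and F_{p^m} ⊂ F_{p^n} forces p^n to be a power of p^m, i.e. m | n; conversely if m | n then every root of x^(p^m) - x is a root of x^(p^n) - x). Here 9 | 36 (since 36 = 4·9), so F_{773^9} is a subfield of F_{773^36}, and [F_{773^36} : F_{773^9}] = 36/9 = 4.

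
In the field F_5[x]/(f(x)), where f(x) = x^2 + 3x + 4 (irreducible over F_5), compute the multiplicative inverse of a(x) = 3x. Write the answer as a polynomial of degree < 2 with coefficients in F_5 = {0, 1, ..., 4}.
a(x)^(-1) ≡ 2x + 1 (mod f(x))

Since f is irreducible over F_5, F_5[x]/(f) is a field and a(x) ≠ 0 has an inverse. Apply the extended Euclidean algorithm to f(x) and a(x) in F_5[x]: f(x) = (2x + 1)·a(x) + (4). The last nonzero remainder is the constant 4 = gcd(f, a) in F_5. Back-substituting through the division chain expresses 4 = s(x)·a(x) + t(x)·f(x) with s(x) ≡ 3x + 4 (mod f), so (3x + 4)·a(x) ≡ 4 (mod f). Multiplying by 4^(-1) ≡ 4 in F_5 gives a(x)^(-1) ≡ 4·(3x + 4) ≡ 2x + 1 (mod f). Check: (3x)·(2x + 1) = x^2 + 3x ≡ 1 (mod x^2 + 3x + 4).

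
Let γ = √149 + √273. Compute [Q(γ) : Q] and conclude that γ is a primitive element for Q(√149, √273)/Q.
[Q(γ) : Q] = 4 (equivalently, Q(γ) = Q(√149, √273))

Obviously Q(γ) ⊆ Q(√149, √273), and [Q(√149, √273):Q] = 4 (since 149, 273 are distinct squarefree integers > 1 with 40677 not a perfect square). To show equality we compute the minimal polynomial of γ. From γ = √149 + √273: γ^2 = 149 + 2√(40677) + 273 = 422 + 2√(40677), so γ^2 - 422 = 2√(40677); squaring, (γ^2 - 422)^2 = 4·40677, i.e. γ^4 - 844γ^2 + 178084 - 162708 = 0, i.e. γ^4 - 844γ^2 + 15376 = 0. So γ is a root of x^4 - 844x^2 + 15376. This polynomial is irreducible over Q: it has no rational root (each ±√149 ± √273 is irrational), and any factorization into two quadratics over Q would force √(40677) ∈ Q (pairing opposite roots) or √149, √273 ∈ Q (other pairings), all impossible. Hence [Q(γ):Q] = 4 = [Q(√149, √273):Q], so Q(γ) = Q(√149, √273).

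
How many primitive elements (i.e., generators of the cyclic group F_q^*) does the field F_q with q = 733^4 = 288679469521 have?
There are φ(288679469520) = 69687336960 primitive elements

F_q^* is cyclic of order q - 1 = 288679469520. A cyclic group of order m has exactly φ(m) generators. Here m = 288679469520 = 2^4 · 3 · 5 · 13 · 61 · 367 · 4133, so the number of primitive elements is φ(288679469520) = 69687336960.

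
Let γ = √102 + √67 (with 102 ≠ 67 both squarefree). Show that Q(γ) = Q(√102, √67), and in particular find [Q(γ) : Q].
[Q(γ) : Q] = 4 (equivalently, Q(γ) = Q(√102, √67))

Obviously Q(γ) ⊆ Q(√102, √67), and [Q(√102, √67):Q] = 4 (since 102, 67 are distinct squarefree integers > 1 with 6834 not a perfect square). To show equality we compute the minimal polynomial of γ. From γ = √102 + √67: γ^2 = 102 + 2√(6834) + 67 = 169 + 2√(6834), so γ^2 - 169 = 2√(6834); squaring, (γ^2 - 169)^2 = 4·6834, i.e. γ^4 - 338γ^2 + 28561 - 27336 = 0, i.e. γ^4 - 338γ^2 + 1225 = 0. So γ is a root of x^4 - 338x^2 + 1225. This polynomial is irreducible over Q: it has no rational root (each ±√102 ± √67 is irrational), and any factorization into two quadratics over Q would force √(6834) ∈ Q (pairing opposite roots) or √102, √67 ∈ Q (other pairings), all impossible. Hence [Q(γ):Q] = 4 = [Q(√102, √67):Q], so Q(γ) = Q(√102, √67).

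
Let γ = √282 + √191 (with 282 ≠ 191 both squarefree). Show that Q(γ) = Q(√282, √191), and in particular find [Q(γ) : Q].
[Q(γ) : Q] = 4 (equivalently, Q(γ) = Q(√282, √191))

Obviously Q(γ) ⊆ Q(√282, √191), and [Q(√282, √191):Q] = 4 (since 282, 191 are distinct squarefree integers > 1 with 53862 not a perfect square). To show equality we compute the minimal polynomial of γ. From γ = √282 + √191: γ^2 = 282 + 2√(53862) + 191 = 473 + 2√(53862), so γ^2 - 473 = 2√(53862); squaring, (γ^2 - 473)^2 = 4·53862, i.e. γ^4 - 946γ^2 + 223729 - 215448 = 0, i.e. γ^4 - 946γ^2 + 8281 = 0. So γ is a root of x^4 - 946x^2 + 8281. This polynomial is irreducible over Q: it has no rational root (each ±√282 ± √191 is irrational), and any factorization into two quadratics over Q would force √(53862) ∈ Q (pairing opposite roots) or √282, √191 ∈ Q (other pairings), all impossible. Hence [Q(γ):Q] = 4 = [Q(√282, √191):Q], so Q(γ) = Q(√282, √191).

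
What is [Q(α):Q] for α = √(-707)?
[Q(α):Q] = 2

[Q(α):Q] equals the degree of the minimal polynomial of α. Here α^2 = -707 and x^2 + 707 is irreducible (d = -707 is squarefree, ≠ 1, hence not a square), so deg(m_α) = 2. Thus [Q(α):Q] = 2.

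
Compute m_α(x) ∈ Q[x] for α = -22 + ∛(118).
m_α(x) = x^3 + 66x^2 + 1452x + 10530

Set β = α + 22 = ∛(118), so β^3 = 118. Then (α + 22)^3 - 118 = 0, i.e. α is a root of g(x) = (x + 22)^3 - 118 = x^3 + 66x^2 + 1452x + 10530. Since g(x) = h(x + 22) where h(x) = x^3 - 118, and h is irreducible over Q (because 118 is not a perfect cube, so h has no rational root, and a monic cubic with no rational root is irreducible), g is also irreducible (irreducibility is preserved under the substitution x → x + 22). Hence m_α(x) = x^3 + 66x^2 + 1452x + 10530.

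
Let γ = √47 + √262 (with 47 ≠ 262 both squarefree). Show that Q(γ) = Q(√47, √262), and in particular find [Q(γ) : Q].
[Q(γ) : Q] = 4 (equivalently, Q(γ) = Q(√47, √262))

Obviously Q(γ) ⊆ Q(√47, √262), and [Q(√47, √262):Q] = 4 (since 47, 262 are distinct squarefree integers > 1 with 12314 not a perfect square). To show equality we compute the minimal polynomial of γ. From γ = √47 + √262: γ^2 = 47 + 2√(12314) + 262 = 309 + 2√(12314), so γ^2 - 309 = 2√(12314); squaring, (γ^2 - 309)^2 = 4·12314, i.e. γ^4 - 618γ^2 + 95481 - 49256 = 0, i.e. γ^4 - 618γ^2 + 46225 = 0. So γ is a root of x^4 - 618x^2 + 46225. This polynomial is irreducible over Q: it has no rational root (each ±√47 ± √262 is irrational), and any factorization into two quadratics over Q would force √(12314) ∈ Q (pairing opposite roots) or √47, √262 ∈ Q (other pairings), all impossible. Hence [Q(γ):Q] = 4 = [Q(√47, √262):Q], so Q(γ) = Q(√47, √262).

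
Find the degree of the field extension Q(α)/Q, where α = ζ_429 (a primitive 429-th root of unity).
[Q(α):Q] = 240

The minimal polynomial of ζ_429 over Q is the 429-th cyclotomic polynomial Φ_429(x), which is irreducible over Q and has degree φ(429) = 240. Hence [Q(α):Q] = φ(429) = 240.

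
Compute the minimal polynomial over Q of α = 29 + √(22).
m_α(x) = x^2 - 58x + 819

From α - 29 = √(22), squaring gives (α - 29)^2 = 22, i.e. α^2 - 58α + 841 = 22, so α^2 - 58α + 819 = 0. The discriminant of x^2 - 58x + 819 is (-58)^2 - 4·(819) = 3364 - 3276 = 88, and 4·(22) is not a perfect square in Q since 22 is squarefree and ≠ 1. Hence x^2 - 58x + 819 is irreducible over Q and is the minimal polynomial of α.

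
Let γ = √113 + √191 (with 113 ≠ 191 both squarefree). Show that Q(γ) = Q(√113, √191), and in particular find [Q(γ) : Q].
[Q(γ) : Q] = 4 (equivalently, Q(γ) = Q(√113, √191))

Obviously Q(γ) ⊆ Q(√113, √191), and [Q(√113, √191):Q] = 4 (since 113, 191 are distinct squarefree integers > 1 with 21583 not a perfect square). To show equality we compute the minimal polynomial of γ. From γ = √113 + √191: γ^2 = 113 + 2√(21583) + 191 = 304 + 2√(21583), so γ^2 - 304 = 2√(21583); squaring, (γ^2 - 304)^2 = 4·21583, i.e. γ^4 - 608γ^2 + 92416 - 86332 = 0, i.e. γ^4 - 608γ^2 + 6084 = 0. So γ is a root of x^4 - 608x^2 + 6084. This polynomial is irreducible over Q: it has no rational root (each ±√113 ± √191 is irrational), and any factorization into two quadratics over Q would force √(21583) ∈ Q (pairing opposite roots) or √113, √191 ∈ Q (other pairings), all impossible. Hence [Q(γ):Q] = 4 = [Q(√113, √191):Q], so Q(γ) = Q(√113, √191).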